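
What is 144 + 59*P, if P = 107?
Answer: 6457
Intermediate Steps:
144 + 59*P = 144 + 59*107 = 144 + 6313 = 6457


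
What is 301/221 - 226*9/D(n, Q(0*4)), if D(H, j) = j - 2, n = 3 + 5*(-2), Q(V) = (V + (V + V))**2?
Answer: 225058/221 ≈ 1018.4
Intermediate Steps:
Q(V) = 9*V**2 (Q(V) = (V + 2*V)**2 = (3*V)**2 = 9*V**2)
n = -7 (n = 3 - 10 = -7)
D(H, j) = -2 + j
301/221 - 226*9/D(n, Q(0*4)) = 301/221 - 226*9/(-2 + 9*(0*4)**2) = 301*(1/221) - 226*9/(-2 + 9*0**2) = 301/221 - 226*9/(-2 + 9*0) = 301/221 - 226*9/(-2 + 0) = 301/221 - 226/((-2*1/9)) = 301/221 - 226/(-2/9) = 301/221 - 226*(-9/2) = 301/221 + 1017 = 225058/221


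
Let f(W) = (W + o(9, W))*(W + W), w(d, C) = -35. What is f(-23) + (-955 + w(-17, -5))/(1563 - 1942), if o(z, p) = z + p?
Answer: 646048/379 ≈ 1704.6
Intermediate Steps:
o(z, p) = p + z
f(W) = 2*W*(9 + 2*W) (f(W) = (W + (W + 9))*(W + W) = (W + (9 + W))*(2*W) = (9 + 2*W)*(2*W) = 2*W*(9 + 2*W))
f(-23) + (-955 + w(-17, -5))/(1563 - 1942) = 2*(-23)*(9 + 2*(-23)) + (-955 - 35)/(1563 - 1942) = 2*(-23)*(9 - 46) - 990/(-379) = 2*(-23)*(-37) - 990*(-1/379) = 1702 + 990/379 = 646048/379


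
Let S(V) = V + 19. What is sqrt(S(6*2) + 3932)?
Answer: sqrt(3963) ≈ 62.952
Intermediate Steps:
S(V) = 19 + V
sqrt(S(6*2) + 3932) = sqrt((19 + 6*2) + 3932) = sqrt((19 + 12) + 3932) = sqrt(31 + 3932) = sqrt(3963)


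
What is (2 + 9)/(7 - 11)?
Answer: -11/4 ≈ -2.7500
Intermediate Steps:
(2 + 9)/(7 - 11) = 11/(-4) = 11*(-¼) = -11/4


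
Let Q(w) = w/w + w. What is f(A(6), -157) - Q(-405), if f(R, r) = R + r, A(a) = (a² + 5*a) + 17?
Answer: 330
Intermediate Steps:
A(a) = 17 + a² + 5*a
Q(w) = 1 + w
f(A(6), -157) - Q(-405) = ((17 + 6² + 5*6) - 157) - (1 - 405) = ((17 + 36 + 30) - 157) - 1*(-404) = (83 - 157) + 404 = -74 + 404 = 330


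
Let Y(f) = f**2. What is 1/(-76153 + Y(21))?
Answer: -1/75712 ≈ -1.3208e-5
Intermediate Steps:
1/(-76153 + Y(21)) = 1/(-76153 + 21**2) = 1/(-76153 + 441) = 1/(-75712) = -1/75712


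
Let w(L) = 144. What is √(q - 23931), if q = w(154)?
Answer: 3*I*√2643 ≈ 154.23*I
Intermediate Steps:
q = 144
√(q - 23931) = √(144 - 23931) = √(-23787) = 3*I*√2643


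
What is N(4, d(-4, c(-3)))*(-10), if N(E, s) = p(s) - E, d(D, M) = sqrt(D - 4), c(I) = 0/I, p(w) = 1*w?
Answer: 40 - 20*I*sqrt(2) ≈ 40.0 - 28.284*I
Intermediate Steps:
p(w) = w
c(I) = 0
d(D, M) = sqrt(-4 + D)
N(E, s) = s - E
N(4, d(-4, c(-3)))*(-10) = (sqrt(-4 - 4) - 1*4)*(-10) = (sqrt(-8) - 4)*(-10) = (2*I*sqrt(2) - 4)*(-10) = (-4 + 2*I*sqrt(2))*(-10) = 40 - 20*I*sqrt(2)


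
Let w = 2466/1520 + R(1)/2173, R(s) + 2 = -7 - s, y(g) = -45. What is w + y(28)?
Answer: -71644891/1651480 ≈ -43.382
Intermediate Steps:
R(s) = -9 - s (R(s) = -2 + (-7 - s) = -9 - s)
w = 2671709/1651480 (w = 2466/1520 + (-9 - 1*1)/2173 = 2466*(1/1520) + (-9 - 1)*(1/2173) = 1233/760 - 10*1/2173 = 1233/760 - 10/2173 = 2671709/1651480 ≈ 1.6178)
w + y(28) = 2671709/1651480 - 45 = -71644891/1651480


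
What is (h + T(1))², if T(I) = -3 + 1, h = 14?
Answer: 144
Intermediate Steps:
T(I) = -2
(h + T(1))² = (14 - 2)² = 12² = 144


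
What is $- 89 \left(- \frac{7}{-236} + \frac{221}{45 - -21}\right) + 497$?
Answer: $\frac{1529135}{7788} \approx 196.34$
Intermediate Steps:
$- 89 \left(- \frac{7}{-236} + \frac{221}{45 - -21}\right) + 497 = - 89 \left(\left(-7\right) \left(- \frac{1}{236}\right) + \frac{221}{45 + 21}\right) + 497 = - 89 \left(\frac{7}{236} + \frac{221}{66}\right) + 497 = \left(-89\right) \frac{26309}{7788} + 497 = - \frac{2341501}{7788} + 497 = \frac{1529135}{7788}$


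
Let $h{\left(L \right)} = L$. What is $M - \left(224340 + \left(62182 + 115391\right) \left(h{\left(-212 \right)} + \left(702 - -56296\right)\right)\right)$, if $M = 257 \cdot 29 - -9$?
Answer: $-10083877256$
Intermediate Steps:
$M = 7462$ ($M = 7453 + \left(-7 + 16\right) = 7453 + 9 = 7462$)
$M - \left(224340 + \left(62182 + 115391\right) \left(h{\left(-212 \right)} + \left(702 - -56296\right)\right)\right) = 7462 - \left(224340 + \left(62182 + 115391\right) \left(-212 + \left(702 - -56296\right)\right)\right) = 7462 - \left(224340 + 177573 \left(-212 + \left(702 + 56296\right)\right)\right) = 7462 - \left(224340 + 177573 \left(-212 + 56998\right)\right) = 7462 - \left(224340 + 177573 \cdot 56786\right) = 7462 - \left(224340 + 10083660378\right) = 7462 - 10083884718 = -10083877256$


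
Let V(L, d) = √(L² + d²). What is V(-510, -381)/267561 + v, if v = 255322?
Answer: 255322 + √45029/89187 ≈ 2.5532e+5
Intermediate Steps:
V(-510, -381)/267561 + v = √((-510)² + (-381)²)/267561 + 255322 = √(260100 + 145161)*(1/267561) + 255322 = √405261*(1/267561) + 255322 = (3*√45029)*(1/267561) + 255322 = √45029/89187 + 255322 = 255322 + √45029/89187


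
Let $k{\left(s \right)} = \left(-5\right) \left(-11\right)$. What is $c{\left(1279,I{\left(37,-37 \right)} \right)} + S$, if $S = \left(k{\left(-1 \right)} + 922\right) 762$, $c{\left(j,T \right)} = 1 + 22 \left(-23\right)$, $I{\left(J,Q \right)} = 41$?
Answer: $743969$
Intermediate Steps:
$k{\left(s \right)} = 55$
$c{\left(j,T \right)} = -505$ ($c{\left(j,T \right)} = 1 - 506 = -505$)
$S = 744474$ ($S = \left(55 + 922\right) 762 = 977 \cdot 762 = 744474$)
$c{\left(1279,I{\left(37,-37 \right)} \right)} + S = -505 + 744474 = 743969$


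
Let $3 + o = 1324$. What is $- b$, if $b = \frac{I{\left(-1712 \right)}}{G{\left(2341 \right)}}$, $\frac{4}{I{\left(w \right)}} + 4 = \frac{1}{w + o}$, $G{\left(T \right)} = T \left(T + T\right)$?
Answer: $\frac{782}{8576639765} \approx 9.1178 \cdot 10^{-8}$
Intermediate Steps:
$o = 1321$ ($o = -3 + 1324 = 1321$)
$G{\left(T \right)} = 2 T^{2}$ ($G{\left(T \right)} = T 2 T = 2 T^{2}$)
$I{\left(w \right)} = \frac{4}{-4 + \frac{1}{1321 + w}}$ ($I{\left(w \right)} = \frac{4}{-4 + \frac{1}{w + 1321}} = \frac{4}{-4 + \frac{1}{1321 + w}}$)
$b = - \frac{782}{8576639765}$ ($b = \frac{4 \frac{1}{5283 + 4 \left(-1712\right)} \left(-1321 - -1712\right)}{2 \cdot 2341^{2}} = \frac{4 \frac{1}{5283 - 6848} \left(-1321 + 1712\right)}{2 \cdot 5480281} = \frac{4 \frac{1}{-1565} \cdot 391}{10960562} = 4 \left(- \frac{1}{1565}\right) 391 \cdot \frac{1}{10960562} = \left(- \frac{1564}{1565}\right) \frac{1}{10960562} = - \frac{782}{8576639765} \approx -9.1178 \cdot 10^{-8}$)
$- b = \left(-1\right) \left(- \frac{782}{8576639765}\right) = \frac{782}{8576639765}$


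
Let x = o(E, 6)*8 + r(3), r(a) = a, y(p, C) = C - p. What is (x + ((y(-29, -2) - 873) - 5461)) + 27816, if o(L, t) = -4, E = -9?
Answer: 21480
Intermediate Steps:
x = -29 (x = -4*8 + 3 = -32 + 3 = -29)
(x + ((y(-29, -2) - 873) - 5461)) + 27816 = (-29 + (((-2 - 1*(-29)) - 873) - 5461)) + 27816 = (-29 + (((-2 + 29) - 873) - 5461)) + 27816 = (-29 + ((27 - 873) - 5461)) + 27816 = (-29 + (-846 - 5461)) + 27816 = (-29 - 6307) + 27816 = -6336 + 27816 = 21480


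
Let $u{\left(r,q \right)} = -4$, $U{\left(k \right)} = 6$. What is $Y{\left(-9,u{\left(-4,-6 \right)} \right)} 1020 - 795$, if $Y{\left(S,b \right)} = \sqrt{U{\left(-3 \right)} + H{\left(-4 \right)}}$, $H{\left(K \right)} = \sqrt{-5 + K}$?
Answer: $-795 + 1020 \sqrt{6 + 3 i} \approx 1776.1 + 606.97 i$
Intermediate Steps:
$Y{\left(S,b \right)} = \sqrt{6 + 3 i}$ ($Y{\left(S,b \right)} = \sqrt{6 + \sqrt{-5 - 4}} = \sqrt{6 + \sqrt{-9}} = \sqrt{6 + 3 i}$)
$Y{\left(-9,u{\left(-4,-6 \right)} \right)} 1020 - 795 = \sqrt{6 + 3 i} 1020 - 795 = 1020 \sqrt{6 + 3 i} - 795 = -795 + 1020 \sqrt{6 + 3 i}$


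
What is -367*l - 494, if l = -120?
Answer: 43546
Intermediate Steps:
-367*l - 494 = -367*(-120) - 494 = 44040 - 494 = 43546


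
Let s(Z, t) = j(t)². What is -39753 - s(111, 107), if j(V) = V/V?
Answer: -39754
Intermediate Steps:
j(V) = 1
s(Z, t) = 1 (s(Z, t) = 1² = 1)
-39753 - s(111, 107) = -39753 - 1*1 = -39753 - 1 = -39754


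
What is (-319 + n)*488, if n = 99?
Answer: -107360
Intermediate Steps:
(-319 + n)*488 = (-319 + 99)*488 = -220*488 = -107360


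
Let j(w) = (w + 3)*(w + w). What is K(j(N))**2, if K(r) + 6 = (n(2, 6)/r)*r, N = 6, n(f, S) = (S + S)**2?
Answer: 19044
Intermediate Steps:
n(f, S) = 4*S**2 (n(f, S) = (2*S)**2 = 4*S**2)
j(w) = 2*w*(3 + w) (j(w) = (3 + w)*(2*w) = 2*w*(3 + w))
K(r) = 138 (K(r) = -6 + ((4*6**2)/r)*r = -6 + ((4*36)/r)*r = -6 + (144/r)*r = -6 + 144 = 138)
K(j(N))**2 = 138**2 = 19044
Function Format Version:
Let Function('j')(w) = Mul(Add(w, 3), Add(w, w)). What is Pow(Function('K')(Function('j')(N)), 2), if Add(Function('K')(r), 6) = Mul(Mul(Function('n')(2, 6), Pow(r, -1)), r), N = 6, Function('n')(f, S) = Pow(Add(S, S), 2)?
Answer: 19044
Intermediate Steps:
Function('n')(f, S) = Mul(4, Pow(S, 2)) (Function('n')(f, S) = Pow(Mul(2, S), 2) = Mul(4, Pow(S, 2)))
Function('j')(w) = Mul(2, w, Add(3, w)) (Function('j')(w) = Mul(Add(3, w), Mul(2, w)) = Mul(2, w, Add(3, w)))
Function('K')(r) = 138 (Function('K')(r) = Add(-6, Mul(Mul(Mul(4, Pow(6, 2)), Pow(r, -1)), r)) = Add(-6, Mul(Mul(Mul(4, 36), Pow(r, -1)), r)) = Add(-6, Mul(Mul(144, Pow(r, -1)), r)) = Add(-6, 144) = 138)
Pow(Function('K')(Function('j')(N)), 2) = Pow(138, 2) = 19044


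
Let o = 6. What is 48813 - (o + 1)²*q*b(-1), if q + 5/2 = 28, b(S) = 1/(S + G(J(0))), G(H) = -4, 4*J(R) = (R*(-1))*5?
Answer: 490629/10 ≈ 49063.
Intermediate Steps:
J(R) = -5*R/4 (J(R) = ((R*(-1))*5)/4 = (-R*5)/4 = (-5*R)/4 = -5*R/4)
b(S) = 1/(-4 + S) (b(S) = 1/(S - 4) = 1/(-4 + S))
q = 51/2 (q = -5/2 + 28 = 51/2 ≈ 25.500)
48813 - (o + 1)²*q*b(-1) = 48813 - (6 + 1)²*(51/2)/(-4 - 1) = 48813 - 7²*(51/2)/(-5) = 48813 - 49*(51/2)*(-1)/5 = 48813 - 2499*(-1)/(2*5) = 48813 - 1*(-2499/10) = 48813 + 2499/10 = 490629/10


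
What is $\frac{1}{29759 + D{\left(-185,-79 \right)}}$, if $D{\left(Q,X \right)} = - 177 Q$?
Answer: $\frac{1}{62504} \approx 1.5999 \cdot 10^{-5}$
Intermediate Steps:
$\frac{1}{29759 + D{\left(-185,-79 \right)}} = \frac{1}{29759 - -32745} = \frac{1}{29759 + 32745} = \frac{1}{62504}$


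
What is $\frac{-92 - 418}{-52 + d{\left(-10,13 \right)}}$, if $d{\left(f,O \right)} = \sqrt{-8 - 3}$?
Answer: $\frac{1768}{181} + \frac{34 i \sqrt{11}}{181} \approx 9.768 + 0.62301 i$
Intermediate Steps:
$d{\left(f,O \right)} = i \sqrt{11}$ ($d{\left(f,O \right)} = \sqrt{-11} = i \sqrt{11}$)
$\frac{-92 - 418}{-52 + d{\left(-10,13 \right)}} = \frac{-92 - 418}{-52 + i \sqrt{11}} = - \frac{510}{-52 + i \sqrt{11}}$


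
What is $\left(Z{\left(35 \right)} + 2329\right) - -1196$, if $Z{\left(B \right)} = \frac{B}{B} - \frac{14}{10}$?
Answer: $\frac{17623}{5} \approx 3524.6$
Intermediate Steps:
$Z{\left(B \right)} = - \frac{2}{5}$ ($Z{\left(B \right)} = 1 - \frac{7}{5} = - \frac{2}{5}$)
$\left(Z{\left(35 \right)} + 2329\right) - -1196 = \left(- \frac{2}{5} + 2329\right) - -1196 = \frac{11643}{5} + 1196 = \frac{17623}{5}$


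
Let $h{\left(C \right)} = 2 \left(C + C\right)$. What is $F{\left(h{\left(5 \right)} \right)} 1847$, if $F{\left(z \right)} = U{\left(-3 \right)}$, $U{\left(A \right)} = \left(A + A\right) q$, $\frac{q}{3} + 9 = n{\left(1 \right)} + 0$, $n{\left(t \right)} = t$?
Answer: $265968$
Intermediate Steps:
$h{\left(C \right)} = 4 C$ ($h{\left(C \right)} = 2 \cdot 2 C = 4 C$)
$q = -24$ ($q = -27 + 3 \left(1 + 0\right) = -27 + 3 \cdot 1 = -27 + 3 = -24$)
$U{\left(A \right)} = - 48 A$ ($U{\left(A \right)} = \left(A + A\right) \left(-24\right) = 2 A \left(-24\right) = - 48 A$)
$F{\left(z \right)} = 144$ ($F{\left(z \right)} = \left(-48\right) \left(-3\right) = 144$)
$F{\left(h{\left(5 \right)} \right)} 1847 = 144 \cdot 1847 = 265968$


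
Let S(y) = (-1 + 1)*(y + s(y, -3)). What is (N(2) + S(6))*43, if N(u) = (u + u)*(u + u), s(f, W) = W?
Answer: 688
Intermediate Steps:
N(u) = 4*u² (N(u) = (2*u)*(2*u) = 4*u²)
S(y) = 0 (S(y) = (-1 + 1)*(y - 3) = 0*(-3 + y) = 0)
(N(2) + S(6))*43 = (4*2² + 0)*43 = (4*4 + 0)*43 = (16 + 0)*43 = 16*43 = 688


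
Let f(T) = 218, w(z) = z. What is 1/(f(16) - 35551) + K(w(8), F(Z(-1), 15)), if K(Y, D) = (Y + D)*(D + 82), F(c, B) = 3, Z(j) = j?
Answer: 33036354/35333 ≈ 935.00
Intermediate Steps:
K(Y, D) = (82 + D)*(D + Y) (K(Y, D) = (D + Y)*(82 + D) = (82 + D)*(D + Y))
1/(f(16) - 35551) + K(w(8), F(Z(-1), 15)) = 1/(218 - 35551) + (3² + 82*3 + 82*8 + 3*8) = 1/(-35333) + (9 + 246 + 656 + 24) = -1/35333 + 935 = 33036354/35333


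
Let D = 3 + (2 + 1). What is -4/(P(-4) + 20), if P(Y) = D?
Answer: -2/13 ≈ -0.15385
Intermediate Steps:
D = 6 (D = 3 + 3 = 6)
P(Y) = 6
-4/(P(-4) + 20) = -4/(6 + 20) = -4/26 = -4*1/26 = -2/13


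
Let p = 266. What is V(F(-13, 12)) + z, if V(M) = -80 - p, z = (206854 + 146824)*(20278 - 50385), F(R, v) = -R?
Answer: -10648183892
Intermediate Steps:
z = -10648183546 (z = 353678*(-30107) = -10648183546)
V(M) = -346 (V(M) = -80 - 1*266 = -80 - 266 = -346)
V(F(-13, 12)) + z = -346 - 10648183546 = -10648183892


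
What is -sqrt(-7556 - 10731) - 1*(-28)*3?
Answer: 84 - I*sqrt(18287) ≈ 84.0 - 135.23*I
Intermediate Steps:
-sqrt(-7556 - 10731) - 1*(-28)*3 = -sqrt(-18287) - (-28)*3 = -I*sqrt(18287) - 1*(-84) = -I*sqrt(18287) + 84 = 84 - I*sqrt(18287)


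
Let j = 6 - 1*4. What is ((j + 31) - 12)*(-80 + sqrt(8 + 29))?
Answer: -1680 + 21*sqrt(37) ≈ -1552.3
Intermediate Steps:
j = 2 (j = 6 - 4 = 2)
((j + 31) - 12)*(-80 + sqrt(8 + 29)) = ((2 + 31) - 12)*(-80 + sqrt(8 + 29)) = (33 - 12)*(-80 + sqrt(37)) = 21*(-80 + sqrt(37)) = -1680 + 21*sqrt(37)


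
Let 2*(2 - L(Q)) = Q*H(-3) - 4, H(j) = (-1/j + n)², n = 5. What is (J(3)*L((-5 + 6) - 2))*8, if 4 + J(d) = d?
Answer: -1312/9 ≈ -145.78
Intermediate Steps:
J(d) = -4 + d
H(j) = (5 - 1/j)² (H(j) = (-1/j + 5)² = (5 - 1/j)²)
L(Q) = 4 - 128*Q/9 (L(Q) = 2 - (Q*((-1 + 5*(-3))²/(-3)²) - 4)/2 = 2 - (Q*((-1 - 15)²/9) - 4)/2 = 2 - (Q*((⅑)*(-16)²) - 4)/2 = 2 - (Q*((⅑)*256) - 4)/2 = 2 - (Q*(256/9) - 4)/2 = 2 - (256*Q/9 - 4)/2 = 2 - (-4 + 256*Q/9)/2 = 2 + (2 - 128*Q/9) = 4 - 128*Q/9)
(J(3)*L((-5 + 6) - 2))*8 = ((-4 + 3)*(4 - 128*((-5 + 6) - 2)/9))*8 = -(4 - 128*(1 - 2)/9)*8 = -(4 - 128/9*(-1))*8 = -(4 + 128/9)*8 = -1*164/9*8 = -164/9*8 = -1312/9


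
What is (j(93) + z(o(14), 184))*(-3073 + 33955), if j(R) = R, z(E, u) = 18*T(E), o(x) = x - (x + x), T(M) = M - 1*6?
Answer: -8245494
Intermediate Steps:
T(M) = -6 + M (T(M) = M - 6 = -6 + M)
o(x) = -x (o(x) = x - 2*x = -x)
z(E, u) = -108 + 18*E (z(E, u) = 18*(-6 + E) = -108 + 18*E)
(j(93) + z(o(14), 184))*(-3073 + 33955) = (93 + (-108 + 18*(-1*14)))*(-3073 + 33955) = (93 + (-108 + 18*(-14)))*30882 = (93 + (-108 - 252))*30882 = (93 - 360)*30882 = -267*30882 = -8245494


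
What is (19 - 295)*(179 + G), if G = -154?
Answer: -6900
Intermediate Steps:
(19 - 295)*(179 + G) = (19 - 295)*(179 - 154) = -276*25 = -6900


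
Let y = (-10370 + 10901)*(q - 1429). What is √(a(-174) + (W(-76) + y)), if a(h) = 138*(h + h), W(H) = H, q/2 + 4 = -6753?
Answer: I*√7982833 ≈ 2825.4*I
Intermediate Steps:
q = -13514 (q = -8 + 2*(-6753) = -8 - 13506 = -13514)
a(h) = 276*h (a(h) = 138*(2*h) = 276*h)
y = -7934733 (y = (-10370 + 10901)*(-13514 - 1429) = 531*(-14943) = -7934733)
√(a(-174) + (W(-76) + y)) = √(276*(-174) + (-76 - 7934733)) = √(-48024 - 7934809) = √(-7982833) = I*√7982833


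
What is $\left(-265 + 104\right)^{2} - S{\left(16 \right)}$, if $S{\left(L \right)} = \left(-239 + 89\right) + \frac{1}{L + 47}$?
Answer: $\frac{1642472}{63} \approx 26071.0$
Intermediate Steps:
$S{\left(L \right)} = -150 + \frac{1}{47 + L}$
$\left(-265 + 104\right)^{2} - S{\left(16 \right)} = \left(-265 + 104\right)^{2} - \frac{-7049 - 2400}{47 + 16} = \left(-161\right)^{2} - \frac{-7049 - 2400}{63} = 25921 - \frac{1}{63} \left(-9449\right) = 25921 - - \frac{9449}{63} = 25921 + \frac{9449}{63} = \frac{1642472}{63}$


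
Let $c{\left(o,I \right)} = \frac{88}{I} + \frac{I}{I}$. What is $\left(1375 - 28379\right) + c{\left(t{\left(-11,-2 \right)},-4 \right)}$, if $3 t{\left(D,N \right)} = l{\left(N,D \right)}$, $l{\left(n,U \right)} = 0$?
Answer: $-27025$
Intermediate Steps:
$t{\left(D,N \right)} = 0$ ($t{\left(D,N \right)} = \frac{1}{3} \cdot 0 = 0$)
$c{\left(o,I \right)} = 1 + \frac{88}{I}$ ($c{\left(o,I \right)} = \frac{88}{I} + 1 = 1 + \frac{88}{I}$)
$\left(1375 - 28379\right) + c{\left(t{\left(-11,-2 \right)},-4 \right)} = \left(1375 - 28379\right) + \frac{88 - 4}{-4} = -27004 - 21 = -27025$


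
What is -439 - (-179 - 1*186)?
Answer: -74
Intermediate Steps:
-439 - (-179 - 1*186) = -439 - (-179 - 186) = -439 - 1*(-365) = -439 + 365 = -74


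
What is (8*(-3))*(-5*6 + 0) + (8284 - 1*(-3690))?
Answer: 12694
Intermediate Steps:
(8*(-3))*(-5*6 + 0) + (8284 - 1*(-3690)) = -24*(-30 + 0) + (8284 + 3690) = -24*(-30) + 11974 = 720 + 11974 = 12694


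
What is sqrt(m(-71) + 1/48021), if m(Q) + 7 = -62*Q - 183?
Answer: 17*sqrt(33608793417)/48021 ≈ 64.900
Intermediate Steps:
m(Q) = -190 - 62*Q (m(Q) = -7 + (-62*Q - 183) = -7 + (-183 - 62*Q) = -190 - 62*Q)
sqrt(m(-71) + 1/48021) = sqrt((-190 - 62*(-71)) + 1/48021) = sqrt((-190 + 4402) + 1/48021) = sqrt(4212 + 1/48021) = sqrt(202264453/48021) = 17*sqrt(33608793417)/48021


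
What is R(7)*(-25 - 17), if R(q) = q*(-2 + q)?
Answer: -1470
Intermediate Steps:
R(7)*(-25 - 17) = (7*(-2 + 7))*(-25 - 17) = (7*5)*(-42) = 35*(-42) = -1470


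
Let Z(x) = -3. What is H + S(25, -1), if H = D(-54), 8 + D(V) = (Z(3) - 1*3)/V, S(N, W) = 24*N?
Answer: 5329/9 ≈ 592.11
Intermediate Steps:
D(V) = -8 - 6/V (D(V) = -8 + (-3 - 1*3)/V = -8 + (-3 - 3)/V = -8 - 6/V)
H = -71/9 (H = -8 - 6/(-54) = -8 - 6*(-1/54) = -8 + 1/9 = -71/9 ≈ -7.8889)
H + S(25, -1) = -71/9 + 24*25 = -71/9 + 600 = 5329/9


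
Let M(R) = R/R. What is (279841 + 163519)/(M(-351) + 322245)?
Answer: 221680/161123 ≈ 1.3758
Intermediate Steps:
M(R) = 1
(279841 + 163519)/(M(-351) + 322245) = (279841 + 163519)/(1 + 322245) = 443360/322246 = 443360*(1/322246) = 221680/161123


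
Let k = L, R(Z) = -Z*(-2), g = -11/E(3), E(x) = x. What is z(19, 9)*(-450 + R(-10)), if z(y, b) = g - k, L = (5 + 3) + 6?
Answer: 24910/3 ≈ 8303.3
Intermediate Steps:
g = -11/3 ≈ -3.6667
R(Z) = 2*Z
L = 14 (L = 8 + 6 = 14)
k = 14
z(y, b) = -53/3 (z(y, b) = -11/3 - 1*14 = -11/3 - 14 = -53/3)
z(19, 9)*(-450 + R(-10)) = -53*(-450 + 2*(-10))/3 = -53*(-450 - 20)/3 = -53/3*(-470) = 24910/3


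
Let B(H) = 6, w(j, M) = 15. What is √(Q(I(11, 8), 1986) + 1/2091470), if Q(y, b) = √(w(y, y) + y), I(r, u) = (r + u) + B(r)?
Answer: √(2091470 + 8748493521800*√10)/2091470 ≈ 2.5149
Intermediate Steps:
I(r, u) = 6 + r + u (I(r, u) = (r + u) + 6 = 6 + r + u)
Q(y, b) = √(15 + y)
√(Q(I(11, 8), 1986) + 1/2091470) = √(√(15 + (6 + 11 + 8)) + 1/2091470) = √(√(15 + 25) + 1/2091470) = √(√40 + 1/2091470) = √(2*√10 + 1/2091470) = √(1/2091470 + 2*√10)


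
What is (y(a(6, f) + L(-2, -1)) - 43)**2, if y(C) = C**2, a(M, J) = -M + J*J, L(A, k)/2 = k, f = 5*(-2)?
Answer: 70913241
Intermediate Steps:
f = -10
L(A, k) = 2*k
a(M, J) = J**2 - M (a(M, J) = -M + J**2 = J**2 - M)
(y(a(6, f) + L(-2, -1)) - 43)**2 = ((((-10)**2 - 1*6) + 2*(-1))**2 - 43)**2 = (((100 - 6) - 2)**2 - 43)**2 = ((94 - 2)**2 - 43)**2 = (92**2 - 43)**2 = (8464 - 43)**2 = 8421**2 = 70913241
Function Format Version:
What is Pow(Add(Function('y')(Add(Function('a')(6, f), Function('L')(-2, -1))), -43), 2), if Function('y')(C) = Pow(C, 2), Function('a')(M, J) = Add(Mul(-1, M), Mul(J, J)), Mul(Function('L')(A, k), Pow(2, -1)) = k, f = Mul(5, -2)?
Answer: 70913241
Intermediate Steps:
f = -10
Function('L')(A, k) = Mul(2, k)
Function('a')(M, J) = Add(Pow(J, 2), Mul(-1, M)) (Function('a')(M, J) = Add(Mul(-1, M), Pow(J, 2)) = Add(Pow(J, 2), Mul(-1, M)))
Pow(Add(Function('y')(Add(Function('a')(6, f), Function('L')(-2, -1))), -43), 2) = Pow(Add(Pow(Add(Add(Pow(-10, 2), Mul(-1, 6)), Mul(2, -1)), 2), -43), 2) = Pow(Add(Pow(Add(Add(100, -6), -2), 2), -43), 2) = Pow(Add(Pow(Add(94, -2), 2), -43), 2) = Pow(Add(Pow(92, 2), -43), 2) = Pow(Add(8464, -43), 2) = Pow(8421, 2) = 70913241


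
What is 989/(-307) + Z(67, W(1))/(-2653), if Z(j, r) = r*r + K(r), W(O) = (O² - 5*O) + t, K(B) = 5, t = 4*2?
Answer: -375752/116353 ≈ -3.2294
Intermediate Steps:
t = 8
W(O) = 8 + O² - 5*O (W(O) = (O² - 5*O) + 8 = 8 + O² - 5*O)
Z(j, r) = 5 + r² (Z(j, r) = r*r + 5 = r² + 5 = 5 + r²)
989/(-307) + Z(67, W(1))/(-2653) = 989/(-307) + (5 + (8 + 1² - 5*1)²)/(-2653) = 989*(-1/307) + (5 + (8 + 1 - 5)²)*(-1/2653) = -989/307 + (5 + 4²)*(-1/2653) = -989/307 + (5 + 16)*(-1/2653) = -989/307 + 21*(-1/2653) = -989/307 - 3/379 = -375752/116353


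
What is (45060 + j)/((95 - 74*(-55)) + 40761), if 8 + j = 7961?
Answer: 53013/44926 ≈ 1.1800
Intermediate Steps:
j = 7953 (j = -8 + 7961 = 7953)
(45060 + j)/((95 - 74*(-55)) + 40761) = (45060 + 7953)/((95 - 74*(-55)) + 40761) = 53013/((95 + 4070) + 40761) = 53013/(4165 + 40761) = 53013/44926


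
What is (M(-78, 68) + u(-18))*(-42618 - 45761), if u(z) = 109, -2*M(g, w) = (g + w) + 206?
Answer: -972169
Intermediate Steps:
M(g, w) = -103 - g/2 - w/2 (M(g, w) = -((g + w) + 206)/2 = -(206 + g + w)/2 = -103 - g/2 - w/2)
(M(-78, 68) + u(-18))*(-42618 - 45761) = ((-103 - ½*(-78) - ½*68) + 109)*(-42618 - 45761) = ((-103 + 39 - 34) + 109)*(-88379) = (-98 + 109)*(-88379) = 11*(-88379) = -972169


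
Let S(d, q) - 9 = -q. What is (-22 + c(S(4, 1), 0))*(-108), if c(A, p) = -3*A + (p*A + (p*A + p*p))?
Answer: 4968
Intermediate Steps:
S(d, q) = 9 - q
c(A, p) = p² - 3*A + 2*A*p (c(A, p) = -3*A + (A*p + (A*p + p²)) = -3*A + (A*p + (p² + A*p)) = -3*A + (p² + 2*A*p) = p² - 3*A + 2*A*p)
(-22 + c(S(4, 1), 0))*(-108) = (-22 + (0² - 3*(9 - 1*1) + 2*(9 - 1*1)*0))*(-108) = (-22 + (0 - 3*(9 - 1) + 2*(9 - 1)*0))*(-108) = (-22 + (0 - 3*8 + 2*8*0))*(-108) = (-22 + (0 - 24 + 0))*(-108) = (-22 - 24)*(-108) = -46*(-108) = 4968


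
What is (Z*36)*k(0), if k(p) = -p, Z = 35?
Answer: 0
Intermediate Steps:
(Z*36)*k(0) = (35*36)*(-1*0) = 1260*0 = 0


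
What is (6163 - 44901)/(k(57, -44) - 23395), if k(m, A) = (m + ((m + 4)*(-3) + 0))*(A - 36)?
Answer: 38738/13315 ≈ 2.9094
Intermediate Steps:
k(m, A) = (-36 + A)*(-12 - 2*m) (k(m, A) = (m + ((4 + m)*(-3) + 0))*(-36 + A) = (m + ((-12 - 3*m) + 0))*(-36 + A) = (m + (-12 - 3*m))*(-36 + A) = (-12 - 2*m)*(-36 + A) = (-36 + A)*(-12 - 2*m))
(6163 - 44901)/(k(57, -44) - 23395) = (6163 - 44901)/((432 - 12*(-44) + 72*57 - 2*(-44)*57) - 23395) = -38738/((432 + 528 + 4104 + 5016) - 23395) = -38738/(10080 - 23395) = -38738/(-13315) = -38738*(-1/13315) = 38738/13315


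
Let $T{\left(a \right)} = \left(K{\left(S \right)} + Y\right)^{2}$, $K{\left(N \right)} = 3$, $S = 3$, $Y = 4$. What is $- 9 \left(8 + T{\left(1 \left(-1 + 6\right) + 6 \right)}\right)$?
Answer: $-513$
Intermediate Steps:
$T{\left(a \right)} = 49$ ($T{\left(a \right)} = \left(3 + 4\right)^{2} = 7^{2} = 49$)
$- 9 \left(8 + T{\left(1 \left(-1 + 6\right) + 6 \right)}\right) = - 9 \left(8 + 49\right) = \left(-9\right) 57 = -513$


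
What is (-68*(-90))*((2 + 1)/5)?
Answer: 3672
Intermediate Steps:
(-68*(-90))*((2 + 1)/5) = 6120*(3*(1/5)) = 6120*(3/5) = 3672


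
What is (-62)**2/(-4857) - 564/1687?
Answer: -9224176/8193759 ≈ -1.1258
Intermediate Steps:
(-62)**2/(-4857) - 564/1687 = 3844*(-1/4857) - 564*1/1687 = -3844/4857 - 564/1687 = -9224176/8193759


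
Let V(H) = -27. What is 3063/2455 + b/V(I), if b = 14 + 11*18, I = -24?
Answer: -437759/66285 ≈ -6.6042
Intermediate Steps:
b = 212 (b = 14 + 198 = 212)
3063/2455 + b/V(I) = 3063/2455 + 212/(-27) = 3063*(1/2455) + 212*(-1/27) = 3063/2455 - 212/27 = -437759/66285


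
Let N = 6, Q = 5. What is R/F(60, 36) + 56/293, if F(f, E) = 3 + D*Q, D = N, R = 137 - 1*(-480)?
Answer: 182629/9669 ≈ 18.888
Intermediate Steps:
R = 617 (R = 137 + 480 = 617)
D = 6
F(f, E) = 33 (F(f, E) = 3 + 6*5 = 3 + 30 = 33)
R/F(60, 36) + 56/293 = 617/33 + 56/293 = 182629/9669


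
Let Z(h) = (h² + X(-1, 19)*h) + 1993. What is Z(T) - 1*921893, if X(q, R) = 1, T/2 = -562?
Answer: 342352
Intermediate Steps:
T = -1124 (T = 2*(-562) = -1124)
Z(h) = 1993 + h + h² (Z(h) = (h² + 1*h) + 1993 = (h² + h) + 1993 = (h + h²) + 1993 = 1993 + h + h²)
Z(T) - 1*921893 = (1993 - 1124 + (-1124)²) - 1*921893 = (1993 - 1124 + 1263376) - 921893 = 1264245 - 921893 = 342352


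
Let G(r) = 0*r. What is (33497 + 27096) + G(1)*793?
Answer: 60593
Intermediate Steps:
G(r) = 0
(33497 + 27096) + G(1)*793 = (33497 + 27096) + 0*793 = 60593 + 0 = 60593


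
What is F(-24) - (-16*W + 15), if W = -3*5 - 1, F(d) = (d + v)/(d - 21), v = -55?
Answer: -12116/45 ≈ -269.24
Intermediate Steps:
F(d) = (-55 + d)/(-21 + d) (F(d) = (d - 55)/(d - 21) = (-55 + d)/(-21 + d))
W = -16 (W = -15 - 1 = -16)
F(-24) - (-16*W + 15) = (-55 - 24)/(-21 - 24) - (-16*(-16) + 15) = -79/(-45) - (256 + 15) = -1/45*(-79) - 1*271 = 79/45 - 271 = -12116/45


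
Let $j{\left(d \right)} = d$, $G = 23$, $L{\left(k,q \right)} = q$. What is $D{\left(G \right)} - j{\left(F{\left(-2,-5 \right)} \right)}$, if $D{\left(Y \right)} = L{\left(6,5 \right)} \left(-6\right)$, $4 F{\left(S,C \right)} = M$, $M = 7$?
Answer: $- \frac{127}{4} \approx -31.75$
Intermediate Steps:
$F{\left(S,C \right)} = \frac{7}{4}$ ($F{\left(S,C \right)} = \frac{1}{4} \cdot 7 = \frac{7}{4}$)
$D{\left(Y \right)} = -30$ ($D{\left(Y \right)} = 5 \left(-6\right) = -30$)
$D{\left(G \right)} - j{\left(F{\left(-2,-5 \right)} \right)} = -30 - \frac{7}{4} = - \frac{127}{4}$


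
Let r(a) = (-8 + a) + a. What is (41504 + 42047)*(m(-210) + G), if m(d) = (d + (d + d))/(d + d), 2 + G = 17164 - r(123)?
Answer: 2828284901/2 ≈ 1.4141e+9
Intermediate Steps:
r(a) = -8 + 2*a
G = 16924 (G = -2 + (17164 - (-8 + 2*123)) = -2 + (17164 - (-8 + 246)) = -2 + (17164 - 1*238) = -2 + (17164 - 238) = -2 + 16926 = 16924)
m(d) = 3/2 (m(d) = (d + 2*d)/((2*d)) = (3*d)*(1/(2*d)) = 3/2)
(41504 + 42047)*(m(-210) + G) = (41504 + 42047)*(3/2 + 16924) = 83551*(33851/2) = 2828284901/2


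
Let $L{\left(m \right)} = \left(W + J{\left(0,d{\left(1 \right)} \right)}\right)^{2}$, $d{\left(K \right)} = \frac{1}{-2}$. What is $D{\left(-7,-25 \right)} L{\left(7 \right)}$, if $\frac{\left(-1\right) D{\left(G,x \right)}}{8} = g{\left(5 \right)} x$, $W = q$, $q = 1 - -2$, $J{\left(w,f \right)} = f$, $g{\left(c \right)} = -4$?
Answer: $-5000$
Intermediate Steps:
$d{\left(K \right)} = - \frac{1}{2}$
$q = 3$ ($q = 1 + 2 = 3$)
$W = 3$
$D{\left(G,x \right)} = 32 x$ ($D{\left(G,x \right)} = - 8 \left(- 4 x\right) = 32 x$)
$L{\left(m \right)} = \frac{25}{4}$ ($L{\left(m \right)} = \left(3 - \frac{1}{2}\right)^{2} = \left(\frac{5}{2}\right)^{2} = \frac{25}{4}$)
$D{\left(-7,-25 \right)} L{\left(7 \right)} = 32 \left(-25\right) \frac{25}{4} = \left(-800\right) \frac{25}{4} = -5000$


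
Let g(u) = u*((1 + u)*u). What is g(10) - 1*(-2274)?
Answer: 3374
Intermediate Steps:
g(u) = u²*(1 + u) (g(u) = u*(u*(1 + u)) = u²*(1 + u))
g(10) - 1*(-2274) = 10²*(1 + 10) - 1*(-2274) = 100*11 + 2274 = 1100 + 2274 = 3374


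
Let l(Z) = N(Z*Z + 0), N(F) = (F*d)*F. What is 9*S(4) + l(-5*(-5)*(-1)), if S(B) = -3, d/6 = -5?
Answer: -11718777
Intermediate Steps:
d = -30 (d = 6*(-5) = -30)
N(F) = -30*F² (N(F) = (F*(-30))*F = (-30*F)*F = -30*F²)
l(Z) = -30*Z⁴ (l(Z) = -30*(Z*Z + 0)² = -30*(Z² + 0)² = -30*Z⁴)
9*S(4) + l(-5*(-5)*(-1)) = 9*(-3) - 30*(-5*(-5)*(-1))⁴ = -27 - 30*(25*(-1))⁴ = -27 - 30*(-25)⁴ = -27 - 30*390625 = -27 - 11718750 = -11718777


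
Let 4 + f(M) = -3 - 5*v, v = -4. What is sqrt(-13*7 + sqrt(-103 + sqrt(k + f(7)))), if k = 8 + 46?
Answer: sqrt(-91 + sqrt(-103 + sqrt(67))) ≈ 0.50965 + 9.553*I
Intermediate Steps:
f(M) = 13 (f(M) = -4 + (-3 - 5*(-4)) = -4 + (-3 + 20) = -4 + 17 = 13)
k = 54
sqrt(-13*7 + sqrt(-103 + sqrt(k + f(7)))) = sqrt(-13*7 + sqrt(-103 + sqrt(54 + 13))) = sqrt(-91 + sqrt(-103 + sqrt(67)))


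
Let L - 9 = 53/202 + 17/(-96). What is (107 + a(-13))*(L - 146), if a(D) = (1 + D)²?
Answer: -333208775/9696 ≈ -34366.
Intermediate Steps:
L = 88091/9696 (L = 9 + (53/202 + 17/(-96)) = 9 + (53*(1/202) + 17*(-1/96)) = 9 + (53/202 - 17/96) = 9 + 827/9696 = 88091/9696 ≈ 9.0853)
(107 + a(-13))*(L - 146) = (107 + (1 - 13)²)*(88091/9696 - 146) = (107 + (-12)²)*(-1327525/9696) = (107 + 144)*(-1327525/9696) = 251*(-1327525/9696) = -333208775/9696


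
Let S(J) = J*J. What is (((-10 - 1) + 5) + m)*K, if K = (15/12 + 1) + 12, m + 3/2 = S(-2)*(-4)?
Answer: -2679/8 ≈ -334.88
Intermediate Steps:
S(J) = J²
m = -35/2 (m = -3/2 + (-2)²*(-4) = -3/2 + 4*(-4) = -3/2 - 16 = -35/2 ≈ -17.500)
K = 57/4 (K = (15*(1/12) + 1) + 12 = (5/4 + 1) + 12 = 9/4 + 12 = 57/4 ≈ 14.250)
(((-10 - 1) + 5) + m)*K = (((-10 - 1) + 5) - 35/2)*(57/4) = ((-11 + 5) - 35/2)*(57/4) = (-6 - 35/2)*(57/4) = -47/2*57/4 = -2679/8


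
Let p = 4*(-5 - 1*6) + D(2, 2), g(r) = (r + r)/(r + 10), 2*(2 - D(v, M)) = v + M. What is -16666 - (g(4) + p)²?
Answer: -909050/49 ≈ -18552.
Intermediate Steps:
D(v, M) = 2 - M/2 - v/2 (D(v, M) = 2 - (v + M)/2 = 2 - (M + v)/2 = 2 + (-M/2 - v/2) = 2 - M/2 - v/2)
g(r) = 2*r/(10 + r) (g(r) = (2*r)/(10 + r) = 2*r/(10 + r))
p = -44 (p = 4*(-5 - 1*6) + (2 - ½*2 - ½*2) = 4*(-5 - 6) + (2 - 1 - 1) = 4*(-11) + 0 = -44 + 0 = -44)
-16666 - (g(4) + p)² = -16666 - (2*4/(10 + 4) - 44)² = -16666 - (2*4/14 - 44)² = -16666 - (2*4*(1/14) - 44)² = -16666 - (4/7 - 44)² = -16666 - (-304/7)² = -16666 - 1*92416/49 = -16666 - 92416/49 = -909050/49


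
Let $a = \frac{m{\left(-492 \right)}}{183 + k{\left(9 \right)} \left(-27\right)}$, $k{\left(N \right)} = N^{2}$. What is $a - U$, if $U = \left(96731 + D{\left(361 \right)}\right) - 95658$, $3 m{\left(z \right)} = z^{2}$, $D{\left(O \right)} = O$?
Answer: $- \frac{246202}{167} \approx -1474.3$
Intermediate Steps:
$m{\left(z \right)} = \frac{z^{2}}{3}$
$a = - \frac{6724}{167}$ ($a = \frac{\frac{1}{3} \left(-492\right)^{2}}{183 + 9^{2} \left(-27\right)} = \frac{\frac{1}{3} \cdot 242064}{183 + 81 \left(-27\right)} = \frac{80688}{183 - 2187} = \frac{80688}{-2004} = 80688 \left(- \frac{1}{2004}\right) = - \frac{6724}{167} \approx -40.263$)
$U = 1434$ ($U = \left(96731 + 361\right) - 95658 = 97092 - 95658 = 1434$)
$a - U = - \frac{6724}{167} - 1434 = - \frac{246202}{167}$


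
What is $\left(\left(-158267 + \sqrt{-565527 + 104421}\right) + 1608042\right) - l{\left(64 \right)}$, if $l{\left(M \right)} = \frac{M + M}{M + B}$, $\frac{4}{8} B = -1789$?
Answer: $\frac{2547254739}{1757} + 3 i \sqrt{51234} \approx 1.4498 \cdot 10^{6} + 679.05 i$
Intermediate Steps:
$B = -3578$ ($B = 2 \left(-1789\right) = -3578$)
$l{\left(M \right)} = \frac{2 M}{-3578 + M}$ ($l{\left(M \right)} = \frac{M + M}{M - 3578} = \frac{2 M}{-3578 + M}$)
$\left(\left(-158267 + \sqrt{-565527 + 104421}\right) + 1608042\right) - l{\left(64 \right)} = \left(\left(-158267 + \sqrt{-565527 + 104421}\right) + 1608042\right) - 2 \cdot 64 \frac{1}{-3578 + 64} = \left(\left(-158267 + \sqrt{-461106}\right) + 1608042\right) - 2 \cdot 64 \frac{1}{-3514} = \left(\left(-158267 + 3 i \sqrt{51234}\right) + 1608042\right) - 2 \cdot 64 \left(- \frac{1}{3514}\right) = \left(1449775 + 3 i \sqrt{51234}\right) - - \frac{64}{1757} = \left(1449775 + 3 i \sqrt{51234}\right) + \frac{64}{1757} = \frac{2547254739}{1757} + 3 i \sqrt{51234}$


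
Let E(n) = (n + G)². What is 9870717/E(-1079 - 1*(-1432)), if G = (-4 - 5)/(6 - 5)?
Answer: 9870717/118336 ≈ 83.413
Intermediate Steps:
G = -9 (G = -9/1 = -9*1 = -9)
E(n) = (-9 + n)² (E(n) = (n - 9)² = (-9 + n)²)
9870717/E(-1079 - 1*(-1432)) = 9870717/((-9 + (-1079 - 1*(-1432)))²) = 9870717/((-9 + (-1079 + 1432))²) = 9870717/((-9 + 353)²) = 9870717/(344²) = 9870717/118336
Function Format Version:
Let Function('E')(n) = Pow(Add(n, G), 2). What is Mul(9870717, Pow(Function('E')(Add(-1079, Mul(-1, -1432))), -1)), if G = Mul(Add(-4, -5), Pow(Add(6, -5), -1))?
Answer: Rational(9870717, 118336) ≈ 83.413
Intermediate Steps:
G = -9 (G = Mul(-9, Pow(1, -1)) = Mul(-9, 1) = -9)
Function('E')(n) = Pow(Add(-9, n), 2) (Function('E')(n) = Pow(Add(n, -9), 2) = Pow(Add(-9, n), 2))
Mul(9870717, Pow(Function('E')(Add(-1079, Mul(-1, -1432))), -1)) = Mul(9870717, Pow(Pow(Add(-9, Add(-1079, Mul(-1, -1432))), 2), -1)) = Mul(9870717, Pow(Pow(Add(-9, Add(-1079, 1432)), 2), -1)) = Mul(9870717, Pow(Pow(Add(-9, 353), 2), -1)) = Mul(9870717, Pow(Pow(344, 2), -1)) = Mul(9870717, Pow(118336, -1)) = Mul(9870717, Rational(1, 118336)) = Rational(9870717, 118336)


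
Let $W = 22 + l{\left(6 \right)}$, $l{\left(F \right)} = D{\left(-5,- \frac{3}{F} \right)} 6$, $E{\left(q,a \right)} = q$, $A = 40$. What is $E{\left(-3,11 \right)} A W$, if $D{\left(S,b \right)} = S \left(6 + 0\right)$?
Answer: $18960$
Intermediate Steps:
$D{\left(S,b \right)} = 6 S$ ($D{\left(S,b \right)} = S 6 = 6 S$)
$l{\left(F \right)} = -180$ ($l{\left(F \right)} = 6 \left(-5\right) 6 = \left(-30\right) 6 = -180$)
$W = -158$ ($W = 22 - 180 = -158$)
$E{\left(-3,11 \right)} A W = \left(-3\right) 40 \left(-158\right) = \left(-120\right) \left(-158\right) = 18960$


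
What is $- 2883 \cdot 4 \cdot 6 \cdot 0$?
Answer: $0$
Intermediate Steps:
$- 2883 \cdot 4 \cdot 6 \cdot 0 = - 2883 \cdot 4 \cdot 0 = \left(-2883\right) 0 = 0$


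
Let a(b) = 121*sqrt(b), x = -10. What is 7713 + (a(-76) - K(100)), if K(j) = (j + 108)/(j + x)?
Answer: 346981/45 + 242*I*sqrt(19) ≈ 7710.7 + 1054.9*I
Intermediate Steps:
K(j) = (108 + j)/(-10 + j) (K(j) = (j + 108)/(j - 10) = (108 + j)/(-10 + j))
7713 + (a(-76) - K(100)) = 7713 + (121*sqrt(-76) - (108 + 100)/(-10 + 100)) = 7713 + (121*(2*I*sqrt(19)) - 208/90) = 7713 + (242*I*sqrt(19) - 208/90) = 7713 + (242*I*sqrt(19) - 1*104/45) = 7713 + (242*I*sqrt(19) - 104/45) = 7713 + (-104/45 + 242*I*sqrt(19)) = 346981/45 + 242*I*sqrt(19)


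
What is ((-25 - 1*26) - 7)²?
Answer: 3364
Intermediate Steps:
((-25 - 1*26) - 7)² = ((-25 - 26) - 7)² = (-51 - 7)² = (-58)² = 3364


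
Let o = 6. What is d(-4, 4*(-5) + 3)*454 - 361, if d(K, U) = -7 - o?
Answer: -6263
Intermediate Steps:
d(K, U) = -13 (d(K, U) = -7 - 1*6 = -7 - 6 = -13)
d(-4, 4*(-5) + 3)*454 - 361 = -13*454 - 361 = -5902 - 361 = -6263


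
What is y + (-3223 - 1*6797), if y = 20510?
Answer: 10490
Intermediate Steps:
y + (-3223 - 1*6797) = 20510 + (-3223 - 1*6797) = 20510 + (-3223 - 6797) = 20510 - 10020 = 10490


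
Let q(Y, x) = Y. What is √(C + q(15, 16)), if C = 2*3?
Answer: √21 ≈ 4.5826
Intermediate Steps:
C = 6
√(C + q(15, 16)) = √(6 + 15) = √21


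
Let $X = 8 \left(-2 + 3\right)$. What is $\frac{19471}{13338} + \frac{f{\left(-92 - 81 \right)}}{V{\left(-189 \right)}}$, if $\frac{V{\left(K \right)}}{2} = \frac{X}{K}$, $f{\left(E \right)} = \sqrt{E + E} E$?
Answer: $\frac{19471}{13338} + \frac{32697 i \sqrt{346}}{16} \approx 1.4598 + 38012.0 i$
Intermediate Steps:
$f{\left(E \right)} = \sqrt{2} E^{\frac{3}{2}}$ ($f{\left(E \right)} = \sqrt{2 E} E = \sqrt{2} \sqrt{E} E = \sqrt{2} E^{\frac{3}{2}}$)
$X = 8$ ($X = 8 \cdot 1 = 8$)
$V{\left(K \right)} = \frac{16}{K}$ ($V{\left(K \right)} = 2 \frac{8}{K} = \frac{16}{K}$)
$\frac{19471}{13338} + \frac{f{\left(-92 - 81 \right)}}{V{\left(-189 \right)}} = \frac{19471}{13338} + \frac{\sqrt{2} \left(-92 - 81\right)^{\frac{3}{2}}}{16 \frac{1}{-189}} = 19471 \cdot \frac{1}{13338} + \frac{\sqrt{2} \left(-173\right)^{\frac{3}{2}}}{16 \left(- \frac{1}{189}\right)} = \frac{19471}{13338} + \frac{\sqrt{2} \left(- 173 i \sqrt{173}\right)}{- \frac{16}{189}} = \frac{19471}{13338} + - 173 i \sqrt{346} \left(- \frac{189}{16}\right) = \frac{19471}{13338} + \frac{32697 i \sqrt{346}}{16}$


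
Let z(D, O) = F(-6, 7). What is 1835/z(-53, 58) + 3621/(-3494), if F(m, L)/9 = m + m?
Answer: -3401279/188676 ≈ -18.027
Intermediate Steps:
F(m, L) = 18*m (F(m, L) = 9*(m + m) = 9*(2*m) = 18*m)
z(D, O) = -108 (z(D, O) = 18*(-6) = -108)
1835/z(-53, 58) + 3621/(-3494) = 1835/(-108) + 3621/(-3494) = 1835*(-1/108) + 3621*(-1/3494) = -1835/108 - 3621/3494 = -3401279/188676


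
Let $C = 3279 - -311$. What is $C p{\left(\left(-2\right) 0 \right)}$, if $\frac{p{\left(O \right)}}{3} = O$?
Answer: $0$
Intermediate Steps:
$p{\left(O \right)} = 3 O$
$C = 3590$ ($C = 3279 + 311 = 3590$)
$C p{\left(\left(-2\right) 0 \right)} = 3590 \cdot 3 \left(\left(-2\right) 0\right) = 3590 \cdot 3 \cdot 0 = 3590 \cdot 0 = 0$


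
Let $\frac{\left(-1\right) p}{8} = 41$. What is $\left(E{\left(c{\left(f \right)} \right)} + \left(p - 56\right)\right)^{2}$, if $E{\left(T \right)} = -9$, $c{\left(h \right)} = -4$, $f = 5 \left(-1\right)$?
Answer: $154449$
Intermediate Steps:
$f = -5$
$p = -328$ ($p = \left(-8\right) 41 = -328$)
$\left(E{\left(c{\left(f \right)} \right)} + \left(p - 56\right)\right)^{2} = \left(-9 - 384\right)^{2} = \left(-393\right)^{2} = 154449$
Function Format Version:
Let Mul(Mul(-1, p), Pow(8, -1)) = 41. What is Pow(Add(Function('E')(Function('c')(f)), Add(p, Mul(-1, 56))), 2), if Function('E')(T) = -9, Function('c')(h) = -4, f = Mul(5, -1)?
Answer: 154449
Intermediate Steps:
f = -5
p = -328 (p = Mul(-8, 41) = -328)
Pow(Add(Function('E')(Function('c')(f)), Add(p, Mul(-1, 56))), 2) = Pow(Add(-9, Add(-328, Mul(-1, 56))), 2) = Pow(Add(-9, Add(-328, -56)), 2) = Pow(Add(-9, -384), 2) = Pow(-393, 2) = 154449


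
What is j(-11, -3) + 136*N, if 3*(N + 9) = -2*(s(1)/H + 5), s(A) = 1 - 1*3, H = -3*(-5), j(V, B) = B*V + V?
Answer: -73946/45 ≈ -1643.2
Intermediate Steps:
j(V, B) = V + B*V
H = 15
s(A) = -2 (s(A) = 1 - 3 = -2)
N = -551/45 (N = -9 + (-2*(-2/15 + 5))/3 = -9 + (-2*73/15)/3 = -9 + (⅓)*(-146/15) = -9 - 146/45 = -551/45 ≈ -12.244)
j(-11, -3) + 136*N = -11*(1 - 3) + 136*(-551/45) = -11*(-2) - 74936/45 = 22 - 74936/45 = -73946/45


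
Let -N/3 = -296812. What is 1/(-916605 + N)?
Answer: -1/26169 ≈ -3.8213e-5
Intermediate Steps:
N = 890436 (N = -3*(-296812) = 890436)
1/(-916605 + N) = 1/(-916605 + 890436) = 1/(-26169) = -1/26169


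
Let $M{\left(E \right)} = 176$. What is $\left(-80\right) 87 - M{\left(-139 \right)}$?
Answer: $-7136$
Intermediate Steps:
$\left(-80\right) 87 - M{\left(-139 \right)} = \left(-80\right) 87 - 176 = -6960 - 176 = -7136$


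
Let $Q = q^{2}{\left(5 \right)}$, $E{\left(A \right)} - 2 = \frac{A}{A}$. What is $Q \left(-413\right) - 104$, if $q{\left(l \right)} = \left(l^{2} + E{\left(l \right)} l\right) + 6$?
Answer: $-874012$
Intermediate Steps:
$E{\left(A \right)} = 3$ ($E{\left(A \right)} = 2 + \frac{A}{A} = 2 + 1 = 3$)
$q{\left(l \right)} = 6 + l^{2} + 3 l$ ($q{\left(l \right)} = \left(l^{2} + 3 l\right) + 6 = 6 + l^{2} + 3 l$)
$Q = 2116$ ($Q = \left(6 + 5^{2} + 3 \cdot 5\right)^{2} = \left(6 + 25 + 15\right)^{2} = 46^{2} = 2116$)
$Q \left(-413\right) - 104 = 2116 \left(-413\right) - 104 = -873908 - 104 = -874012$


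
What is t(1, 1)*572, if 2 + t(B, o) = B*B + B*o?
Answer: 0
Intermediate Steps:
t(B, o) = -2 + B² + B*o (t(B, o) = -2 + (B*B + B*o) = -2 + (B² + B*o) = -2 + B² + B*o)
t(1, 1)*572 = (-2 + 1² + 1*1)*572 = (-2 + 1 + 1)*572 = 0*572 = 0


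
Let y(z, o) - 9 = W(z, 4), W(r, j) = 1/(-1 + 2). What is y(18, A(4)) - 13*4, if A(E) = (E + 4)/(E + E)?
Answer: -42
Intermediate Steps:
W(r, j) = 1 (W(r, j) = 1/1 = 1)
A(E) = (4 + E)/(2*E) (A(E) = (4 + E)/((2*E)) = (4 + E)*(1/(2*E)) = (4 + E)/(2*E))
y(z, o) = 10 (y(z, o) = 9 + 1 = 10)
y(18, A(4)) - 13*4 = 10 - 13*4 = 10 - 1*52 = 10 - 52 = -42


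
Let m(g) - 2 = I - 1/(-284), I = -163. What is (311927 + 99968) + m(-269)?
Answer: 116932457/284 ≈ 4.1173e+5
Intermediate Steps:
m(g) = -45723/284 (m(g) = 2 + (-163 - 1/(-284)) = 2 + (-163 - 1*(-1/284)) = 2 + (-163 + 1/284) = 2 - 46291/284 = -45723/284)
(311927 + 99968) + m(-269) = (311927 + 99968) - 45723/284 = 411895 - 45723/284 = 116932457/284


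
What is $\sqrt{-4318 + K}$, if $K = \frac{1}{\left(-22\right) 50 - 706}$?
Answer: $\frac{i \sqrt{14083746054}}{1806} \approx 65.712 i$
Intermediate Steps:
$K = - \frac{1}{1806}$ ($K = \frac{1}{-1100 - 706} = \frac{1}{-1806} = - \frac{1}{1806} \approx -0.00055371$)
$\sqrt{-4318 + K} = \sqrt{-4318 - \frac{1}{1806}} = \sqrt{- \frac{7798309}{1806}} = \frac{i \sqrt{14083746054}}{1806}$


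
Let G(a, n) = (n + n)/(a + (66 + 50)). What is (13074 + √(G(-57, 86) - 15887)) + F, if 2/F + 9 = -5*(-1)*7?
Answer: 169963/13 + 3*I*√6143611/59 ≈ 13074.0 + 126.03*I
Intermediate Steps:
G(a, n) = 2*n/(116 + a) (G(a, n) = (2*n)/(a + 116) = (2*n)/(116 + a) = 2*n/(116 + a))
F = 1/13 (F = 2/(-9 - 5*(-1)*7) = 2/(-9 + 5*7) = 2/(-9 + 35) = 2/26 = 2*(1/26) = 1/13 ≈ 0.076923)
(13074 + √(G(-57, 86) - 15887)) + F = (13074 + √(2*86/(116 - 57) - 15887)) + 1/13 = (13074 + √(2*86/59 - 15887)) + 1/13 = (13074 + √(2*86*(1/59) - 15887)) + 1/13 = (13074 + √(172/59 - 15887)) + 1/13 = (13074 + √(-937161/59)) + 1/13 = (13074 + 3*I*√6143611/59) + 1/13 = 169963/13 + 3*I*√6143611/59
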